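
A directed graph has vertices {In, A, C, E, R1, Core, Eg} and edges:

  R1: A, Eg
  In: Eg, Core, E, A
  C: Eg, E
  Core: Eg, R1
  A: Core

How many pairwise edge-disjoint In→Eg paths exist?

Assign every edge capacity 1; by Menger, the answer equals the max flow.
Path In→Eg (+1); total 1.
Path In→Core→Eg (+1); total 2.
Path In→A→Core→R1→Eg (+1); total 3.
No residual In→Eg path; max flow = 3.
Certifying cut of size 3: {In→A, In→Core, In→Eg}.

3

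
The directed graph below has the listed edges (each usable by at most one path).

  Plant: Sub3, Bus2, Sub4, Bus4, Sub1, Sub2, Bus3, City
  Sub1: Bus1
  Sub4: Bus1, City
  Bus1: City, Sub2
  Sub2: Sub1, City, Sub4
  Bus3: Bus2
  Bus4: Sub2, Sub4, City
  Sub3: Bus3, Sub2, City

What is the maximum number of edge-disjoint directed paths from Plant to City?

6

Assign every edge capacity 1; by Menger, the answer equals the max flow.
Path Plant→City (+1); total 1.
Path Plant→Bus4→City (+1); total 2.
Path Plant→Sub3→City (+1); total 3.
Path Plant→Sub4→City (+1); total 4.
Path Plant→Sub2→City (+1); total 5.
Path Plant→Sub1→Bus1→City (+1); total 6.
No residual Plant→City path; max flow = 6.
Certifying cut of size 6: {Plant→Bus4, Plant→City, Plant→Sub1, Plant→Sub2, Plant→Sub3, Plant→Sub4}.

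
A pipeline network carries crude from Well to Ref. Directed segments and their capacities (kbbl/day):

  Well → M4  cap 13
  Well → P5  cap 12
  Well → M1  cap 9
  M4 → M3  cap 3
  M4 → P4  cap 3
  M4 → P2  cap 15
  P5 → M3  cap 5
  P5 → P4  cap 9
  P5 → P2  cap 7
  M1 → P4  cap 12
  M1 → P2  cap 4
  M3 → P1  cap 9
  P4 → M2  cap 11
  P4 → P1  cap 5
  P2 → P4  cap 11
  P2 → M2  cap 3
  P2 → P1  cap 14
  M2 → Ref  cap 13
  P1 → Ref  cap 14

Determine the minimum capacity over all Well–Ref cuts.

27

Augment Well→M4→M3→P1→Ref: bottleneck 3, flow now 3.
Augment Well→M4→P4→M2→Ref: bottleneck 3, flow now 6.
Augment Well→M4→P2→M2→Ref: bottleneck 3, flow now 9.
Augment Well→M4→P2→P1→Ref: bottleneck 4, flow now 13.
Augment Well→P5→M3→P1→Ref: bottleneck 5, flow now 18.
Augment Well→P5→P4→M2→Ref: bottleneck 7, flow now 25.
Augment Well→M1→P4→P1→Ref: bottleneck 2, flow now 27.
No augmenting path remains; maximum flow = 27.
By max-flow min-cut, the minimum cut capacity equals the max flow.
In the residual graph, reachable from Well: {Well, M4, P5, M1, M3, P4, P2, M2, P1}.
Min-cut edges: M2→Ref (13), P1→Ref (14); capacity 13 + 14 = 27.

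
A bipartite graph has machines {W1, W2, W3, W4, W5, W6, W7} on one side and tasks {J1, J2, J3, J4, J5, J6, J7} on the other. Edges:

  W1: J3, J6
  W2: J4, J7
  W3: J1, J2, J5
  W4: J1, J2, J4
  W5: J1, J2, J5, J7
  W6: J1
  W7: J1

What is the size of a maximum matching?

6

Unit-capacity flow: source→left, listed edges, right→sink; max matching = max flow.
Augmenting path W1→J3 (+1); matched 1.
Augmenting path W2→J4 (+1); matched 2.
Augmenting path W3→J1 (+1); matched 3.
Augmenting path W4→J2 (+1); matched 4.
Augmenting path W5→J5 (+1); matched 5.
Augmenting path W6→J1→W3→J5→W5→J7 (+1); matched 6.
No augmenting path remains; maximum matching = 6.
König certificate: {W1, W2, W3, W4, W5, J1} is a vertex cover of size 6 (every listed pair touches it), so no matching can be larger.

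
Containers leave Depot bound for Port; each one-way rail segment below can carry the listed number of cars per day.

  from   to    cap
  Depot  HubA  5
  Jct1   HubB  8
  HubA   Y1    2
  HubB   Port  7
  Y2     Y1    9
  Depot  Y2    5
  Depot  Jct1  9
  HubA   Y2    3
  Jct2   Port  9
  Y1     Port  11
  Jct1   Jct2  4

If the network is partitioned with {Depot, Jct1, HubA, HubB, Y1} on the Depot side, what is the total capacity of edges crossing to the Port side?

30

Edges leaving {Depot, Jct1, HubA, HubB, Y1}: Depot→Y2 (5), Jct1→Jct2 (4), HubA→Y2 (3), HubB→Port (7), Y1→Port (11).
Cut capacity = 5 + 4 + 3 + 7 + 11 = 30.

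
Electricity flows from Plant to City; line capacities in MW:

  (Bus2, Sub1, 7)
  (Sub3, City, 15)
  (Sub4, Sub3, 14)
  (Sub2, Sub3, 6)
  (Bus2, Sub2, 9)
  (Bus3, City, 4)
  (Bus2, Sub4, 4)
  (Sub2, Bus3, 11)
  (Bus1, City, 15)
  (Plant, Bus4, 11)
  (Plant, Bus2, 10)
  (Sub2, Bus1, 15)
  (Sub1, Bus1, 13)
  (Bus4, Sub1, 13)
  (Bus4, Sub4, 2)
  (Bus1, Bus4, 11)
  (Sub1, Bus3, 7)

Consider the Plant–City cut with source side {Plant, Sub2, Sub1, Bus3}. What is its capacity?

59

Edges leaving {Plant, Sub2, Sub1, Bus3}: Plant→Bus4 (11), Plant→Bus2 (10), Sub2→Sub3 (6), Sub2→Bus1 (15), Sub1→Bus1 (13), Bus3→City (4).
Cut capacity = 11 + 10 + 6 + 15 + 13 + 4 = 59.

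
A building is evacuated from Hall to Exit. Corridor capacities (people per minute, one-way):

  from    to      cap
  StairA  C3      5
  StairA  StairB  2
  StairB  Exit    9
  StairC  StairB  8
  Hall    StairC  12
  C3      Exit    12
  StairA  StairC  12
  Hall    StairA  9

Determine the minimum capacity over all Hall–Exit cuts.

Augment Hall→StairC→StairB→Exit: bottleneck 8, flow now 8.
Augment Hall→StairA→StairB→Exit: bottleneck 1, flow now 9.
Augment Hall→StairA→C3→Exit: bottleneck 5, flow now 14.
No augmenting path remains; maximum flow = 14.
By max-flow min-cut, the minimum cut capacity equals the max flow.
In the residual graph, reachable from Hall: {Hall, StairC, StairA, StairB}.
Min-cut edges: StairA→C3 (5), StairB→Exit (9); capacity 5 + 9 = 14.

14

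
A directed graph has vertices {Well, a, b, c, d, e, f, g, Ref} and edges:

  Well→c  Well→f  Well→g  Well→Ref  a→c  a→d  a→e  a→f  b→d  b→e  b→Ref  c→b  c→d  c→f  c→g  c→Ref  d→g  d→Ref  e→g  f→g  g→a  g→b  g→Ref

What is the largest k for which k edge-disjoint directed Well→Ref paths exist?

4

Assign every edge capacity 1; by Menger, the answer equals the max flow.
Path Well→Ref (+1); total 1.
Path Well→c→Ref (+1); total 2.
Path Well→g→Ref (+1); total 3.
Path Well→f→g→b→Ref (+1); total 4.
No residual Well→Ref path; max flow = 4.
Certifying cut of size 4: {Well→Ref, Well→c, Well→f, Well→g}.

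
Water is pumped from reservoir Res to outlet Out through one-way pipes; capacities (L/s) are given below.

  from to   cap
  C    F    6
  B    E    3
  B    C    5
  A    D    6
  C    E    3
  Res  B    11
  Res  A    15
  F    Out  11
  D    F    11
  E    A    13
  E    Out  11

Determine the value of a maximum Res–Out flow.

14

Augment Res→B→E→Out: bottleneck 3, flow now 3.
Augment Res→A→D→F→Out: bottleneck 6, flow now 9.
Augment Res→B→C→E→Out: bottleneck 3, flow now 12.
Augment Res→B→C→F→Out: bottleneck 2, flow now 14.
No augmenting path remains; maximum flow = 14.
In the residual graph, reachable from Res: {Res, A, B}.
Min-cut edges: A→D (6), B→C (5), B→E (3); capacity 6 + 5 + 3 = 14.
This cut is saturated, so no flow can exceed 14.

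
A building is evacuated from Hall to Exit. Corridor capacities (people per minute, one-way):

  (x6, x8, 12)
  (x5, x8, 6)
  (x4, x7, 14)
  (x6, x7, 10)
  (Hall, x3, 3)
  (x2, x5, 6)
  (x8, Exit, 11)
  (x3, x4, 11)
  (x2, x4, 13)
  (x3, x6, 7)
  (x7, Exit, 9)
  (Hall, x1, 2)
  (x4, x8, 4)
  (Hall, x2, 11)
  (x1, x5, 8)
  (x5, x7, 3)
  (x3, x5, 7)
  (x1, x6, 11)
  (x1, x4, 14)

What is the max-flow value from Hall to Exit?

Augment Hall→x1→x4→x7→Exit: bottleneck 2, flow now 2.
Augment Hall→x2→x4→x7→Exit: bottleneck 7, flow now 9.
Augment Hall→x2→x4→x8→Exit: bottleneck 4, flow now 13.
Augment Hall→x3→x5→x8→Exit: bottleneck 3, flow now 16.
No augmenting path remains; maximum flow = 16.
In the residual graph, reachable from Hall: {Hall}.
Min-cut edges: Hall→x1 (2), Hall→x2 (11), Hall→x3 (3); capacity 2 + 11 + 3 = 16.
This cut is saturated, so no flow can exceed 16.

16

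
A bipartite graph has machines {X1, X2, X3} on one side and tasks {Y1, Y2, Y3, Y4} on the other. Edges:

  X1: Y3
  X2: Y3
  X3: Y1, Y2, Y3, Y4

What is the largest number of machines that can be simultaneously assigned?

2

Unit-capacity flow: source→left, listed edges, right→sink; max matching = max flow.
Augmenting path X1→Y3 (+1); matched 1.
Augmenting path X3→Y1 (+1); matched 2.
No augmenting path remains; maximum matching = 2.
König certificate: {X3, Y3} is a vertex cover of size 2 (every listed pair touches it), so no matching can be larger.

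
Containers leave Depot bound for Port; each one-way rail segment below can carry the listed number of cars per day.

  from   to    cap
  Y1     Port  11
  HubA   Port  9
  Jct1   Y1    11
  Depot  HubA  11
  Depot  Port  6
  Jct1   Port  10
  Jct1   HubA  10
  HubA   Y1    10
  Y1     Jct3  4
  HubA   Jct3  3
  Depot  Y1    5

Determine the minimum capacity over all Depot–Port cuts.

Augment Depot→Port: bottleneck 6, flow now 6.
Augment Depot→HubA→Port: bottleneck 9, flow now 15.
Augment Depot→Y1→Port: bottleneck 5, flow now 20.
Augment Depot→HubA→Y1→Port: bottleneck 2, flow now 22.
No augmenting path remains; maximum flow = 22.
By max-flow min-cut, the minimum cut capacity equals the max flow.
In the residual graph, reachable from Depot: {Depot}.
Min-cut edges: Depot→HubA (11), Depot→Y1 (5), Depot→Port (6); capacity 11 + 5 + 6 = 22.

22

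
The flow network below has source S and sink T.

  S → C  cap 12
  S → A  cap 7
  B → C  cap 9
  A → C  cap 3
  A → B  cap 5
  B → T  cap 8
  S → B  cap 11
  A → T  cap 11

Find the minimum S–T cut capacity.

Augment S→A→T: bottleneck 7, flow now 7.
Augment S→B→T: bottleneck 8, flow now 15.
No augmenting path remains; maximum flow = 15.
By max-flow min-cut, the minimum cut capacity equals the max flow.
In the residual graph, reachable from S: {S, B, C}.
Min-cut edges: S→A (7), B→T (8); capacity 7 + 8 = 15.

15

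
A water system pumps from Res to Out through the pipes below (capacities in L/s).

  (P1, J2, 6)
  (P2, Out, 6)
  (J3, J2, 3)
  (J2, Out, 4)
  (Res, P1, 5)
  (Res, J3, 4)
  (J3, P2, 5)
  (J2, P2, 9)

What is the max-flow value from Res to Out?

9

Augment Res→J3→P2→Out: bottleneck 4, flow now 4.
Augment Res→P1→J2→Out: bottleneck 4, flow now 8.
Augment Res→P1→J2→P2→Out: bottleneck 1, flow now 9.
No augmenting path remains; maximum flow = 9.
In the residual graph, reachable from Res: {Res}.
Min-cut edges: Res→J3 (4), Res→P1 (5); capacity 4 + 5 = 9.
This cut is saturated, so no flow can exceed 9.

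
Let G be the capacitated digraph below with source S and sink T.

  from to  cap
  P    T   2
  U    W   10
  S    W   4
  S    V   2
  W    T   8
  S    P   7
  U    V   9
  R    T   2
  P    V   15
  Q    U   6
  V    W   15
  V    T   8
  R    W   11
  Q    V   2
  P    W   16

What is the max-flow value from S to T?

Augment S→P→T: bottleneck 2, flow now 2.
Augment S→V→T: bottleneck 2, flow now 4.
Augment S→W→T: bottleneck 4, flow now 8.
Augment S→P→V→T: bottleneck 5, flow now 13.
No augmenting path remains; maximum flow = 13.
In the residual graph, reachable from S: {S}.
Min-cut edges: S→P (7), S→V (2), S→W (4); capacity 7 + 2 + 4 = 13.
This cut is saturated, so no flow can exceed 13.

13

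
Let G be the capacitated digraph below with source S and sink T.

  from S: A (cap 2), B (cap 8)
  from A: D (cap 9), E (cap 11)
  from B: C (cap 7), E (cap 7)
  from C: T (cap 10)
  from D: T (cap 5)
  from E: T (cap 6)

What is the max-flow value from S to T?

Augment S→A→D→T: bottleneck 2, flow now 2.
Augment S→B→C→T: bottleneck 7, flow now 9.
Augment S→B→E→T: bottleneck 1, flow now 10.
No augmenting path remains; maximum flow = 10.
In the residual graph, reachable from S: {S}.
Min-cut edges: S→A (2), S→B (8); capacity 2 + 8 = 10.
This cut is saturated, so no flow can exceed 10.

10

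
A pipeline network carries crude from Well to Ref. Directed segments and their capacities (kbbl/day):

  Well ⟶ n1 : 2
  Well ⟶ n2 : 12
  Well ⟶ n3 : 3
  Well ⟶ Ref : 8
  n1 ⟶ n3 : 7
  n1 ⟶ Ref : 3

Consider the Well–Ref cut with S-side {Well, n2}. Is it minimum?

Given cut capacity: 2 + 3 + 8 = 13.
Augment Well→Ref: bottleneck 8, flow now 8.
Augment Well→n1→Ref: bottleneck 2, flow now 10.
No augmenting path remains; maximum flow = 10.
In the residual graph, reachable from Well: {Well, n2, n3}.
Min-cut edges: Well→n1 (2), Well→Ref (8); capacity 2 + 8 = 10.
Cut capacity 13 exceeds the max flow 10, so it is not minimum.

No — its capacity is 13, but the minimum cut has capacity 10.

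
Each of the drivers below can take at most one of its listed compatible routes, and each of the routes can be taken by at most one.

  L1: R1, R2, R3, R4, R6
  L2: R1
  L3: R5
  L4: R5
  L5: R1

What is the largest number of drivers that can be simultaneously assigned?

Unit-capacity flow: source→left, listed edges, right→sink; max matching = max flow.
Augmenting path L1→R1 (+1); matched 1.
Augmenting path L3→R5 (+1); matched 2.
Augmenting path L2→R1→L1→R2 (+1); matched 3.
No augmenting path remains; maximum matching = 3.
König certificate: {L1, R1, R5} is a vertex cover of size 3 (every listed pair touches it), so no matching can be larger.

3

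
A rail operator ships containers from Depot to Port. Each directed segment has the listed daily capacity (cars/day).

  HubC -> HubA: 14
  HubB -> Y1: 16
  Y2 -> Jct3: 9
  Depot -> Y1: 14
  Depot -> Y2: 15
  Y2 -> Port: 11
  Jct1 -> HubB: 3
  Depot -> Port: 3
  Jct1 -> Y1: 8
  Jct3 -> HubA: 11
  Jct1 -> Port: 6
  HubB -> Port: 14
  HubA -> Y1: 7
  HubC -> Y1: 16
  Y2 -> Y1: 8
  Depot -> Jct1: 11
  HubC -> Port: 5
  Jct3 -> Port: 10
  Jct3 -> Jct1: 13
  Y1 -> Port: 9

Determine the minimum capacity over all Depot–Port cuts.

Augment Depot→Port: bottleneck 3, flow now 3.
Augment Depot→Y2→Port: bottleneck 11, flow now 14.
Augment Depot→Jct1→Port: bottleneck 6, flow now 20.
Augment Depot→Y1→Port: bottleneck 9, flow now 29.
Augment Depot→Y2→Jct3→Port: bottleneck 4, flow now 33.
Augment Depot→Jct1→HubB→Port: bottleneck 3, flow now 36.
No augmenting path remains; maximum flow = 36.
By max-flow min-cut, the minimum cut capacity equals the max flow.
In the residual graph, reachable from Depot: {Depot, Jct1, Y1}.
Min-cut edges: Depot→Y2 (15), Depot→Port (3), Jct1→HubB (3), Jct1→Port (6), Y1→Port (9); capacity 15 + 3 + 3 + 6 + 9 = 36.

36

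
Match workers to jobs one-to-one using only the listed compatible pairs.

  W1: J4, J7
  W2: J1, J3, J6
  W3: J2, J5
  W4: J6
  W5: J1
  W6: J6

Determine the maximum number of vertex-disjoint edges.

Unit-capacity flow: source→left, listed edges, right→sink; max matching = max flow.
Augmenting path W1→J4 (+1); matched 1.
Augmenting path W2→J1 (+1); matched 2.
Augmenting path W3→J2 (+1); matched 3.
Augmenting path W4→J6 (+1); matched 4.
Augmenting path W5→J1→W2→J3 (+1); matched 5.
No augmenting path remains; maximum matching = 5.
König certificate: {W1, W2, W3, W5, J6} is a vertex cover of size 5 (every listed pair touches it), so no matching can be larger.

5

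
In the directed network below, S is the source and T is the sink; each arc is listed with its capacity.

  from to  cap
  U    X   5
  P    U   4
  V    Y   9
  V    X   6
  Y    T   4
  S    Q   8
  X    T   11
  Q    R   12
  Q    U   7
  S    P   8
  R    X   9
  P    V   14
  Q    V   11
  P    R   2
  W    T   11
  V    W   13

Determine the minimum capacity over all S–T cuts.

Augment S→P→R→X→T: bottleneck 2, flow now 2.
Augment S→P→U→X→T: bottleneck 4, flow now 6.
Augment S→P→V→W→T: bottleneck 2, flow now 8.
Augment S→Q→R→X→T: bottleneck 5, flow now 13.
Augment S→Q→V→W→T: bottleneck 3, flow now 16.
No augmenting path remains; maximum flow = 16.
By max-flow min-cut, the minimum cut capacity equals the max flow.
In the residual graph, reachable from S: {S}.
Min-cut edges: S→P (8), S→Q (8); capacity 8 + 8 = 16.

16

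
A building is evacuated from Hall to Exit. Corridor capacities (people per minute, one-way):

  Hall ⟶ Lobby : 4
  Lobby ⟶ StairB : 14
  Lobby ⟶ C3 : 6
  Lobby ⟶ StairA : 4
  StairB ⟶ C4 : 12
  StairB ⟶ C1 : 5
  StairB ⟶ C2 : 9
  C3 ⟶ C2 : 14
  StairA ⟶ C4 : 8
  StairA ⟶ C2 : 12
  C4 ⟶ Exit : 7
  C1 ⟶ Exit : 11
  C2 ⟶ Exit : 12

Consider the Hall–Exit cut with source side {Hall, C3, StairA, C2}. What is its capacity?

24

Edges leaving {Hall, C3, StairA, C2}: Hall→Lobby (4), StairA→C4 (8), C2→Exit (12).
Cut capacity = 4 + 8 + 12 = 24.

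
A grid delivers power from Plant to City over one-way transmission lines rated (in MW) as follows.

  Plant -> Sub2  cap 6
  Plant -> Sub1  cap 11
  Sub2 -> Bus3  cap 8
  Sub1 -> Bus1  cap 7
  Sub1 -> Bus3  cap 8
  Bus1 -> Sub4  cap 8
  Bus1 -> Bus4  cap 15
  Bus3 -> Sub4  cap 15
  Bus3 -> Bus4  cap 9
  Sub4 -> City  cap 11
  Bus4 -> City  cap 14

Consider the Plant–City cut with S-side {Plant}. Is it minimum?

Yes — it is a minimum cut (capacity 17).

Given cut capacity: 6 + 11 = 17.
Augment Plant→Sub2→Bus3→Sub4→City: bottleneck 6, flow now 6.
Augment Plant→Sub1→Bus1→Sub4→City: bottleneck 5, flow now 11.
Augment Plant→Sub1→Bus1→Bus4→City: bottleneck 2, flow now 13.
Augment Plant→Sub1→Bus3→Bus4→City: bottleneck 4, flow now 17.
No augmenting path remains; maximum flow = 17.
Cut capacity 17 equals the max flow, so it is a minimum cut.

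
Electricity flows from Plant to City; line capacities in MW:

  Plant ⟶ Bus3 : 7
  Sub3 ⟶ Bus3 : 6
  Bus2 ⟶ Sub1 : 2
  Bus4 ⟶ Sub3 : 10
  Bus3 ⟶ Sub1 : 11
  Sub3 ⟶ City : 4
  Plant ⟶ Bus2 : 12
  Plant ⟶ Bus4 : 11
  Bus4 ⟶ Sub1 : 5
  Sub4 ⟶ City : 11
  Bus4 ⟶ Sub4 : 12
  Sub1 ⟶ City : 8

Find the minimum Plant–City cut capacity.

19

Augment Plant→Bus2→Sub1→City: bottleneck 2, flow now 2.
Augment Plant→Bus3→Sub1→City: bottleneck 6, flow now 8.
Augment Plant→Bus4→Sub4→City: bottleneck 11, flow now 19.
No augmenting path remains; maximum flow = 19.
By max-flow min-cut, the minimum cut capacity equals the max flow.
In the residual graph, reachable from Plant: {Plant, Bus2, Bus3, Sub1}.
Min-cut edges: Plant→Bus4 (11), Sub1→City (8); capacity 11 + 8 = 19.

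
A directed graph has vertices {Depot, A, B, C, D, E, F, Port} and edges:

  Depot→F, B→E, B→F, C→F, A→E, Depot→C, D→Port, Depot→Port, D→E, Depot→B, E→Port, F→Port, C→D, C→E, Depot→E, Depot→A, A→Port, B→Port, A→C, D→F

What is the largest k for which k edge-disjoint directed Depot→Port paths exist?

Assign every edge capacity 1; by Menger, the answer equals the max flow.
Path Depot→Port (+1); total 1.
Path Depot→A→Port (+1); total 2.
Path Depot→B→Port (+1); total 3.
Path Depot→E→Port (+1); total 4.
Path Depot→F→Port (+1); total 5.
Path Depot→C→D→Port (+1); total 6.
No residual Depot→Port path; max flow = 6.
Certifying cut of size 6: {Depot→A, Depot→B, Depot→C, Depot→E, Depot→F, Depot→Port}.

6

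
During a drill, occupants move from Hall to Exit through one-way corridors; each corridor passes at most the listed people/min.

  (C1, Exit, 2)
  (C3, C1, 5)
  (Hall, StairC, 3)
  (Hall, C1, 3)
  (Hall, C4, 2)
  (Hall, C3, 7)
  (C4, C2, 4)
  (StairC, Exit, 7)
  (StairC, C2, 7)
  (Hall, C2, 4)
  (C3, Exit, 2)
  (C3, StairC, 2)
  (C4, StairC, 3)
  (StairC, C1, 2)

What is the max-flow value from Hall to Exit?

Augment Hall→C3→Exit: bottleneck 2, flow now 2.
Augment Hall→StairC→Exit: bottleneck 3, flow now 5.
Augment Hall→C1→Exit: bottleneck 2, flow now 7.
Augment Hall→C4→StairC→Exit: bottleneck 2, flow now 9.
Augment Hall→C3→StairC→Exit: bottleneck 2, flow now 11.
No augmenting path remains; maximum flow = 11.
In the residual graph, reachable from Hall: {Hall, C3, C2, C1}.
Min-cut edges: Hall→C4 (2), Hall→StairC (3), C3→StairC (2), C3→Exit (2), C1→Exit (2); capacity 2 + 3 + 2 + 2 + 2 = 11.
This cut is saturated, so no flow can exceed 11.

11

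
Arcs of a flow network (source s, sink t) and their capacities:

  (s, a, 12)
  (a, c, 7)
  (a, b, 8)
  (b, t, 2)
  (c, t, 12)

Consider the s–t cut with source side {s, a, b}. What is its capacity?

9

Edges leaving {s, a, b}: a→c (7), b→t (2).
Cut capacity = 7 + 2 = 9.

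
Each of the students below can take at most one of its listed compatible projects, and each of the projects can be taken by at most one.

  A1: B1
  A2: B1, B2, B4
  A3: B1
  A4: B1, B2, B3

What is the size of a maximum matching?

Unit-capacity flow: source→left, listed edges, right→sink; max matching = max flow.
Augmenting path A1→B1 (+1); matched 1.
Augmenting path A2→B2 (+1); matched 2.
Augmenting path A4→B3 (+1); matched 3.
No augmenting path remains; maximum matching = 3.
König certificate: {A2, A4, B1} is a vertex cover of size 3 (every listed pair touches it), so no matching can be larger.

3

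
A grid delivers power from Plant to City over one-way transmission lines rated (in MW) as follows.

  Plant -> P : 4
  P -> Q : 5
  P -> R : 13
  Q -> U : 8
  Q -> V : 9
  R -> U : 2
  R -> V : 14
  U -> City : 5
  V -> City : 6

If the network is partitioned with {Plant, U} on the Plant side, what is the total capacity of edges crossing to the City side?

Edges leaving {Plant, U}: Plant→P (4), U→City (5).
Cut capacity = 4 + 5 = 9.

9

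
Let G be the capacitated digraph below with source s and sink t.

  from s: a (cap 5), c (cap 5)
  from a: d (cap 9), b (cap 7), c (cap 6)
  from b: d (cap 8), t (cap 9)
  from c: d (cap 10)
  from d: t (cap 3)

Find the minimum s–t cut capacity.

8

Augment s→a→b→t: bottleneck 5, flow now 5.
Augment s→c→d→t: bottleneck 3, flow now 8.
No augmenting path remains; maximum flow = 8.
By max-flow min-cut, the minimum cut capacity equals the max flow.
In the residual graph, reachable from s: {s, c, d}.
Min-cut edges: s→a (5), d→t (3); capacity 5 + 3 = 8.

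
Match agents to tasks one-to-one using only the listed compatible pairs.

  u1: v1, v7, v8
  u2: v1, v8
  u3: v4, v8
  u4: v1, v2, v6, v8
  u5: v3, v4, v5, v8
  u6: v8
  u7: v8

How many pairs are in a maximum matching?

6

Unit-capacity flow: source→left, listed edges, right→sink; max matching = max flow.
Augmenting path u1→v1 (+1); matched 1.
Augmenting path u2→v8 (+1); matched 2.
Augmenting path u3→v4 (+1); matched 3.
Augmenting path u4→v2 (+1); matched 4.
Augmenting path u5→v3 (+1); matched 5.
Augmenting path u6→v8→u2→v1→u1→v7 (+1); matched 6.
No augmenting path remains; maximum matching = 6.
König certificate: {u1, u2, u3, u4, u5, v8} is a vertex cover of size 6 (every listed pair touches it), so no matching can be larger.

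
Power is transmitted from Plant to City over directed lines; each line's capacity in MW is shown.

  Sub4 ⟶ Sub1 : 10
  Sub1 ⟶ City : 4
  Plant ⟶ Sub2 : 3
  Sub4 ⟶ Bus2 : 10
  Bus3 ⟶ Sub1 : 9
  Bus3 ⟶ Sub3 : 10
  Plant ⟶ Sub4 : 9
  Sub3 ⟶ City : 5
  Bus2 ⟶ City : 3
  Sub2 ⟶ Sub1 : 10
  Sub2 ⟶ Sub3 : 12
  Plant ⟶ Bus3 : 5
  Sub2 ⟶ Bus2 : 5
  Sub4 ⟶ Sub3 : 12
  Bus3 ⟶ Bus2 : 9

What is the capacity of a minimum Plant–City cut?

12

Augment Plant→Bus3→Sub1→City: bottleneck 4, flow now 4.
Augment Plant→Bus3→Sub3→City: bottleneck 1, flow now 5.
Augment Plant→Sub4→Sub3→City: bottleneck 4, flow now 9.
Augment Plant→Sub4→Bus2→City: bottleneck 3, flow now 12.
No augmenting path remains; maximum flow = 12.
By max-flow min-cut, the minimum cut capacity equals the max flow.
In the residual graph, reachable from Plant: {Plant, Bus3, Sub4, Sub2, Sub1, Sub3, Bus2}.
Min-cut edges: Sub1→City (4), Sub3→City (5), Bus2→City (3); capacity 4 + 5 + 3 = 12.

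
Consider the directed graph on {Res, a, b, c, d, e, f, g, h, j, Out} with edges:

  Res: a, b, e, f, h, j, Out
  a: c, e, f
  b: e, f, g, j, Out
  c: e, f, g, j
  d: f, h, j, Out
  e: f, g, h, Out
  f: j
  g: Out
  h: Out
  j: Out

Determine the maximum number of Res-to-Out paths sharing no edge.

Assign every edge capacity 1; by Menger, the answer equals the max flow.
Path Res→Out (+1); total 1.
Path Res→b→Out (+1); total 2.
Path Res→e→Out (+1); total 3.
Path Res→h→Out (+1); total 4.
Path Res→j→Out (+1); total 5.
Path Res→a→c→g→Out (+1); total 6.
No residual Res→Out path; max flow = 6.
Certifying cut of size 6: {Res→Out, Res→a, Res→b, Res→e, Res→h, j→Out}.

6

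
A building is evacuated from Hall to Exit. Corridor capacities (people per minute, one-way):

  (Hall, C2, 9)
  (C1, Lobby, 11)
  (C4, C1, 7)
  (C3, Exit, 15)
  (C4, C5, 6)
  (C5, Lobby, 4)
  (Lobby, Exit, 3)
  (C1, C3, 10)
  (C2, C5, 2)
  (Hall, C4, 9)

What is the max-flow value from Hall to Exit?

10

Augment Hall→C2→C5→Lobby→Exit: bottleneck 2, flow now 2.
Augment Hall→C4→C1→Lobby→Exit: bottleneck 1, flow now 3.
Augment Hall→C4→C1→C3→Exit: bottleneck 6, flow now 9.
Augment Hall→C4→C5→Lobby→C1→C3→Exit: bottleneck 1, flow now 10. (uses reverse residual edge)
No augmenting path remains; maximum flow = 10.
In the residual graph, reachable from Hall: {Hall, C2, C4, C5, Lobby}.
Min-cut edges: C4→C1 (7), Lobby→Exit (3); capacity 7 + 3 = 10.
This cut is saturated, so no flow can exceed 10.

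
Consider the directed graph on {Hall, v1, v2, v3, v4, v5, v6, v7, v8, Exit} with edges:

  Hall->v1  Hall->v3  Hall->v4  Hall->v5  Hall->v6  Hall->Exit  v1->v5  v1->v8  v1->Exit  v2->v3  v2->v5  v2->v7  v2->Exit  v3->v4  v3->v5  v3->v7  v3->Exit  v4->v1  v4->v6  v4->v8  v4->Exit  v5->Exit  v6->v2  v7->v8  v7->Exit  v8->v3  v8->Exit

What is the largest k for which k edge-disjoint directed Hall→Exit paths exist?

6

Assign every edge capacity 1; by Menger, the answer equals the max flow.
Path Hall→Exit (+1); total 1.
Path Hall→v1→Exit (+1); total 2.
Path Hall→v3→Exit (+1); total 3.
Path Hall→v4→Exit (+1); total 4.
Path Hall→v5→Exit (+1); total 5.
Path Hall→v6→v2→Exit (+1); total 6.
No residual Hall→Exit path; max flow = 6.
Certifying cut of size 6: {Hall→Exit, Hall→v1, Hall→v3, Hall→v4, Hall→v5, Hall→v6}.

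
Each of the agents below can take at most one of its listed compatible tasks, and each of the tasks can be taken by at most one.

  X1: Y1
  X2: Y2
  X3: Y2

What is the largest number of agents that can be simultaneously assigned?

2

Unit-capacity flow: source→left, listed edges, right→sink; max matching = max flow.
Augmenting path X1→Y1 (+1); matched 1.
Augmenting path X2→Y2 (+1); matched 2.
No augmenting path remains; maximum matching = 2.
König certificate: {X1, Y2} is a vertex cover of size 2 (every listed pair touches it), so no matching can be larger.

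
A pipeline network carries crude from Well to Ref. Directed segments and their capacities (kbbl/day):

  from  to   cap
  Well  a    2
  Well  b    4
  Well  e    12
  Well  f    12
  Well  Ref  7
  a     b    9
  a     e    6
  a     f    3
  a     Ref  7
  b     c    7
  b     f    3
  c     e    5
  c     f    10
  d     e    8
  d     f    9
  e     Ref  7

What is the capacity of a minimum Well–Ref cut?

16

Augment Well→Ref: bottleneck 7, flow now 7.
Augment Well→a→Ref: bottleneck 2, flow now 9.
Augment Well→e→Ref: bottleneck 7, flow now 16.
No augmenting path remains; maximum flow = 16.
By max-flow min-cut, the minimum cut capacity equals the max flow.
In the residual graph, reachable from Well: {Well, b, c, e, f}.
Min-cut edges: Well→a (2), Well→Ref (7), e→Ref (7); capacity 2 + 7 + 7 = 16.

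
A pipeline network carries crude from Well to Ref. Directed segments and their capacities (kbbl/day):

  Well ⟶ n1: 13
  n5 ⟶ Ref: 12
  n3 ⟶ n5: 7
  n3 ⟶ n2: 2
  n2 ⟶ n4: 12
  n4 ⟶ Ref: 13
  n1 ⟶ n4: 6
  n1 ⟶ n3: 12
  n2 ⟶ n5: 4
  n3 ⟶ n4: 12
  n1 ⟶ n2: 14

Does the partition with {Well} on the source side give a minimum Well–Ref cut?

Given cut capacity: 13 = 13.
Augment Well→n1→n4→Ref: bottleneck 6, flow now 6.
Augment Well→n1→n2→n4→Ref: bottleneck 7, flow now 13.
No augmenting path remains; maximum flow = 13.
Cut capacity 13 equals the max flow, so it is a minimum cut.

Yes — it is a minimum cut (capacity 13).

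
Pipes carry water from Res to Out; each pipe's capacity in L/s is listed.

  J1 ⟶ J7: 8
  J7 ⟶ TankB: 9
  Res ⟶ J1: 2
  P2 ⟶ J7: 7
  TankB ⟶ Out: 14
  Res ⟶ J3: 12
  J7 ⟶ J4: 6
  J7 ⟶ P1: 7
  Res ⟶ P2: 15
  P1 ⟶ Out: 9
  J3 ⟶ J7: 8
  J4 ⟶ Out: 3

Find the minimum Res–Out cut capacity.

Augment Res→P2→J7→TankB→Out: bottleneck 7, flow now 7.
Augment Res→J1→J7→TankB→Out: bottleneck 2, flow now 9.
Augment Res→J3→J7→J4→Out: bottleneck 3, flow now 12.
Augment Res→J3→J7→P1→Out: bottleneck 5, flow now 17.
No augmenting path remains; maximum flow = 17.
By max-flow min-cut, the minimum cut capacity equals the max flow.
In the residual graph, reachable from Res: {Res, P2, J3}.
Min-cut edges: Res→J1 (2), P2→J7 (7), J3→J7 (8); capacity 2 + 7 + 8 = 17.

17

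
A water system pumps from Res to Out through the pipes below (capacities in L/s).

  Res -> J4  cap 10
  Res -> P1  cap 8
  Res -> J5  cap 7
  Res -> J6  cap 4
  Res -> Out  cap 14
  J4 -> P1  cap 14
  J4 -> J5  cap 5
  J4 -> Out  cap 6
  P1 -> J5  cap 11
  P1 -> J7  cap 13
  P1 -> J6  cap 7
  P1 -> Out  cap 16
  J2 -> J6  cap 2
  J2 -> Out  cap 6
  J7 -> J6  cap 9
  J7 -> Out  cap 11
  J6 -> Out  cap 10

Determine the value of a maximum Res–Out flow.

36

Augment Res→Out: bottleneck 14, flow now 14.
Augment Res→J4→Out: bottleneck 6, flow now 20.
Augment Res→P1→Out: bottleneck 8, flow now 28.
Augment Res→J6→Out: bottleneck 4, flow now 32.
Augment Res→J4→P1→Out: bottleneck 4, flow now 36.
No augmenting path remains; maximum flow = 36.
In the residual graph, reachable from Res: {Res, J5}.
Min-cut edges: Res→J4 (10), Res→P1 (8), Res→J6 (4), Res→Out (14); capacity 10 + 8 + 4 + 14 = 36.
This cut is saturated, so no flow can exceed 36.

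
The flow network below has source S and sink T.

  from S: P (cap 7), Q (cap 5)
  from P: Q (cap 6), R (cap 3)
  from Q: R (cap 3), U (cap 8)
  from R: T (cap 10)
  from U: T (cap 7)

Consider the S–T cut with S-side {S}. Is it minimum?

Yes — it is a minimum cut (capacity 12).

Given cut capacity: 7 + 5 = 12.
Augment S→P→R→T: bottleneck 3, flow now 3.
Augment S→Q→R→T: bottleneck 3, flow now 6.
Augment S→Q→U→T: bottleneck 2, flow now 8.
Augment S→P→Q→U→T: bottleneck 4, flow now 12.
No augmenting path remains; maximum flow = 12.
Cut capacity 12 equals the max flow, so it is a minimum cut.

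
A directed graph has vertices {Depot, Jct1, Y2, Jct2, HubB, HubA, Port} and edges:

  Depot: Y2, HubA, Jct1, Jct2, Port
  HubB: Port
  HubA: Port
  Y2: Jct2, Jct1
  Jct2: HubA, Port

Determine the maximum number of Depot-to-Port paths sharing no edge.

3

Assign every edge capacity 1; by Menger, the answer equals the max flow.
Path Depot→Port (+1); total 1.
Path Depot→Jct2→Port (+1); total 2.
Path Depot→HubA→Port (+1); total 3.
No residual Depot→Port path; max flow = 3.
Certifying cut of size 3: {Depot→Port, HubA→Port, Jct2→Port}.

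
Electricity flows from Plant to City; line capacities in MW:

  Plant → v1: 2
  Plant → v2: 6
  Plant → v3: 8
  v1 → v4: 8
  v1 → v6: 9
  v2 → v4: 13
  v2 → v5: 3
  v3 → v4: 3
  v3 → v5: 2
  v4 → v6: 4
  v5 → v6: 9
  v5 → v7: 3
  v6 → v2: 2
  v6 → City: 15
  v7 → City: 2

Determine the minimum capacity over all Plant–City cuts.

Augment Plant→v1→v6→City: bottleneck 2, flow now 2.
Augment Plant→v2→v4→v6→City: bottleneck 4, flow now 6.
Augment Plant→v2→v5→v6→City: bottleneck 2, flow now 8.
Augment Plant→v3→v5→v6→City: bottleneck 2, flow now 10.
Augment Plant→v3→v4→v2→v5→v6→City: bottleneck 1, flow now 11. (uses reverse residual edge)
No augmenting path remains; maximum flow = 11.
By max-flow min-cut, the minimum cut capacity equals the max flow.
In the residual graph, reachable from Plant: {Plant, v2, v3, v4}.
Min-cut edges: Plant→v1 (2), v2→v5 (3), v3→v5 (2), v4→v6 (4); capacity 2 + 3 + 2 + 4 = 11.

11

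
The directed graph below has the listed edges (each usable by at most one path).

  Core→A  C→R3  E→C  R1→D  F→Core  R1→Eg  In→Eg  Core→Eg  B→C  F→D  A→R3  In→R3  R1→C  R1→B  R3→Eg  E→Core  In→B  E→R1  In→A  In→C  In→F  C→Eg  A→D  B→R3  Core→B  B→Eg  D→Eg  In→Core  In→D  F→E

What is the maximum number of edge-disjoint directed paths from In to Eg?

Assign every edge capacity 1; by Menger, the answer equals the max flow.
Path In→Eg (+1); total 1.
Path In→Core→Eg (+1); total 2.
Path In→B→Eg (+1); total 3.
Path In→C→Eg (+1); total 4.
Path In→R3→Eg (+1); total 5.
Path In→D→Eg (+1); total 6.
Path In→F→E→R1→Eg (+1); total 7.
No residual In→Eg path; max flow = 7.
Certifying cut of size 7: {D→Eg, In→B, In→C, In→Core, In→Eg, In→F, R3→Eg}.

7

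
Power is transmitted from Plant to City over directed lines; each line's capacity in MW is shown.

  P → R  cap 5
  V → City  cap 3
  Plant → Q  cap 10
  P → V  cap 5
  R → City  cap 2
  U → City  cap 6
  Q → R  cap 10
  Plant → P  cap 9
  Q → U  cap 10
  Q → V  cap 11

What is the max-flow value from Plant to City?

11

Augment Plant→P→R→City: bottleneck 2, flow now 2.
Augment Plant→P→V→City: bottleneck 3, flow now 5.
Augment Plant→Q→U→City: bottleneck 6, flow now 11.
No augmenting path remains; maximum flow = 11.
In the residual graph, reachable from Plant: {Plant, P, Q, R, U, V}.
Min-cut edges: R→City (2), U→City (6), V→City (3); capacity 2 + 6 + 3 = 11.
This cut is saturated, so no flow can exceed 11.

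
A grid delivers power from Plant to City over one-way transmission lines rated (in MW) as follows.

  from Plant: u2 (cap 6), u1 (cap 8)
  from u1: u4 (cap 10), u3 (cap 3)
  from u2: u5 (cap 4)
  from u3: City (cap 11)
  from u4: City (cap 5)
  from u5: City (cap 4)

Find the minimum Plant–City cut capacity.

12

Augment Plant→u1→u3→City: bottleneck 3, flow now 3.
Augment Plant→u1→u4→City: bottleneck 5, flow now 8.
Augment Plant→u2→u5→City: bottleneck 4, flow now 12.
No augmenting path remains; maximum flow = 12.
By max-flow min-cut, the minimum cut capacity equals the max flow.
In the residual graph, reachable from Plant: {Plant, u2}.
Min-cut edges: Plant→u1 (8), u2→u5 (4); capacity 8 + 4 = 12.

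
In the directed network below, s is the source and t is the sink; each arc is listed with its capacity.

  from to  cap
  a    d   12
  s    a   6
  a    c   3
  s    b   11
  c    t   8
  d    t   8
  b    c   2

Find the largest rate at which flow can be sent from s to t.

Augment s→a→c→t: bottleneck 3, flow now 3.
Augment s→a→d→t: bottleneck 3, flow now 6.
Augment s→b→c→t: bottleneck 2, flow now 8.
No augmenting path remains; maximum flow = 8.
In the residual graph, reachable from s: {s, b}.
Min-cut edges: s→a (6), b→c (2); capacity 6 + 2 = 8.
This cut is saturated, so no flow can exceed 8.

8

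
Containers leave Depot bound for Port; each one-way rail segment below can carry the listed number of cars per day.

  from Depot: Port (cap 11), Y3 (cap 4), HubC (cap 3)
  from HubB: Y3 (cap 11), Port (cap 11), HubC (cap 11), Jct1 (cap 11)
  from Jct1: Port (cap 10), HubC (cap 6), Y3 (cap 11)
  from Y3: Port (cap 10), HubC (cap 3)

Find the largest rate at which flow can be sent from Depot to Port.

15

Augment Depot→Port: bottleneck 11, flow now 11.
Augment Depot→Y3→Port: bottleneck 4, flow now 15.
No augmenting path remains; maximum flow = 15.
In the residual graph, reachable from Depot: {Depot, HubC}.
Min-cut edges: Depot→Y3 (4), Depot→Port (11); capacity 4 + 11 = 15.
This cut is saturated, so no flow can exceed 15.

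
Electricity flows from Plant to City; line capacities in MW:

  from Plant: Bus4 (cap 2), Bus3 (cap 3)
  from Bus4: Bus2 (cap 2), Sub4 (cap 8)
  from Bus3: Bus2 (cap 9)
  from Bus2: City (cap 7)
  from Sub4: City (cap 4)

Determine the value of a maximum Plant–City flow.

5

Augment Plant→Bus4→Bus2→City: bottleneck 2, flow now 2.
Augment Plant→Bus3→Bus2→City: bottleneck 3, flow now 5.
No augmenting path remains; maximum flow = 5.
In the residual graph, reachable from Plant: {Plant}.
Min-cut edges: Plant→Bus4 (2), Plant→Bus3 (3); capacity 2 + 3 = 5.
This cut is saturated, so no flow can exceed 5.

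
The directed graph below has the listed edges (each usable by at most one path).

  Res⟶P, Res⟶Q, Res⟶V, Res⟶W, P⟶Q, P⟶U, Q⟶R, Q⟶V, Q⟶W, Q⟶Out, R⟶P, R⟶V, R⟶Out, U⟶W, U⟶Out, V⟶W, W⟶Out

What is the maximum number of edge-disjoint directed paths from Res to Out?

Assign every edge capacity 1; by Menger, the answer equals the max flow.
Path Res→Q→Out (+1); total 1.
Path Res→W→Out (+1); total 2.
Path Res→P→U→Out (+1); total 3.
No residual Res→Out path; max flow = 3.
Certifying cut of size 3: {Res→P, Res→Q, W→Out}.

3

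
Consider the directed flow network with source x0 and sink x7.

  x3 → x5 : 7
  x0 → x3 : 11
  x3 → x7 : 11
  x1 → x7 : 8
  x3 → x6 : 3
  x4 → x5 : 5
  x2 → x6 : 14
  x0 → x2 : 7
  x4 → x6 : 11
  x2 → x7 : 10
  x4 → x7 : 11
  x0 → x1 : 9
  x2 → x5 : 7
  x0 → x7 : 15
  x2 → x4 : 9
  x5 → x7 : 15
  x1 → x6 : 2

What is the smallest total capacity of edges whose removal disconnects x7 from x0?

Augment x0→x7: bottleneck 15, flow now 15.
Augment x0→x1→x7: bottleneck 8, flow now 23.
Augment x0→x2→x7: bottleneck 7, flow now 30.
Augment x0→x3→x7: bottleneck 11, flow now 41.
No augmenting path remains; maximum flow = 41.
By max-flow min-cut, the minimum cut capacity equals the max flow.
In the residual graph, reachable from x0: {x0, x1, x6}.
Min-cut edges: x0→x2 (7), x0→x3 (11), x0→x7 (15), x1→x7 (8); capacity 7 + 11 + 15 + 8 = 41.

41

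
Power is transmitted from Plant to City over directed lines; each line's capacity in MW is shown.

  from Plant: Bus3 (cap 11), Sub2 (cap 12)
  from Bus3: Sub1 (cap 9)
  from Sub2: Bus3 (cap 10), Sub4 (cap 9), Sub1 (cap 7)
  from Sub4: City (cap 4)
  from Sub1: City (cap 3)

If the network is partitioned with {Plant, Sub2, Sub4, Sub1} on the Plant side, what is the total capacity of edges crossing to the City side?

28

Edges leaving {Plant, Sub2, Sub4, Sub1}: Plant→Bus3 (11), Sub2→Bus3 (10), Sub4→City (4), Sub1→City (3).
Cut capacity = 11 + 10 + 4 + 3 = 28.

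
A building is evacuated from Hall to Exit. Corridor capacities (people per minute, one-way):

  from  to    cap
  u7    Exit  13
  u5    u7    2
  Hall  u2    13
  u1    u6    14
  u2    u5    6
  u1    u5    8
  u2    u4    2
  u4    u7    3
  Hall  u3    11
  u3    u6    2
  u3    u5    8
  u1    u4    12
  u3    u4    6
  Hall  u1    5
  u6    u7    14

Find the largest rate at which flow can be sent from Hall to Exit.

Augment Hall→u1→u4→u7→Exit: bottleneck 3, flow now 3.
Augment Hall→u1→u5→u7→Exit: bottleneck 2, flow now 5.
Augment Hall→u3→u6→u7→Exit: bottleneck 2, flow now 7.
Augment Hall→u2→u4→u1→u6→u7→Exit: bottleneck 2, flow now 9. (uses reverse residual edge)
Augment Hall→u2→u5→u1→u6→u7→Exit: bottleneck 2, flow now 11. (uses reverse residual edge)
Augment Hall→u3→u4→u1→u6→u7→Exit: bottleneck 1, flow now 12. (uses reverse residual edge)
No augmenting path remains; maximum flow = 12.
In the residual graph, reachable from Hall: {Hall, u2, u3, u4, u5}.
Min-cut edges: Hall→u1 (5), u3→u6 (2), u4→u7 (3), u5→u7 (2); capacity 5 + 2 + 3 + 2 = 12.
This cut is saturated, so no flow can exceed 12.

12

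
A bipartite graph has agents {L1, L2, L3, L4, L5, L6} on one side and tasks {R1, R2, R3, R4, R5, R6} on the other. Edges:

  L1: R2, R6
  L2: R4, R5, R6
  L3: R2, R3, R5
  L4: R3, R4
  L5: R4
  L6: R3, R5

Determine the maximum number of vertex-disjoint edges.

Unit-capacity flow: source→left, listed edges, right→sink; max matching = max flow.
Augmenting path L1→R2 (+1); matched 1.
Augmenting path L2→R4 (+1); matched 2.
Augmenting path L3→R3 (+1); matched 3.
Augmenting path L6→R5 (+1); matched 4.
Augmenting path L4→R4→L2→R6 (+1); matched 5.
No augmenting path remains; maximum matching = 5.
König certificate: {R2, R3, R4, R5, R6} is a vertex cover of size 5 (every listed pair touches it), so no matching can be larger.

5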